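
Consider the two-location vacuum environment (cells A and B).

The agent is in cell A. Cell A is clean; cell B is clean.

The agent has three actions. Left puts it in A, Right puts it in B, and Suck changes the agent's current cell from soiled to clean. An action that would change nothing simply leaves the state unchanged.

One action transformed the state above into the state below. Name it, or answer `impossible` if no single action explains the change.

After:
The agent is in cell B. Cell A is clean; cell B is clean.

try  Left: in A — A clean, B clean
try Right: in B — A clean, B clean  ← match
try  Suck: in A — A clean, B clean

Right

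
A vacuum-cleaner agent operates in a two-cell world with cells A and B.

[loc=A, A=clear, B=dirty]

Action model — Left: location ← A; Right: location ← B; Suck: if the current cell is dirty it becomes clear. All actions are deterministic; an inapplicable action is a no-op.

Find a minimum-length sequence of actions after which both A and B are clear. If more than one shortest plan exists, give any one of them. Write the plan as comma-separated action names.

Right (#1): (B; A:clear, B:dirty)
Suck (#2): (B; A:clear, B:clear)
min 2: go B then Suck

Right, Suck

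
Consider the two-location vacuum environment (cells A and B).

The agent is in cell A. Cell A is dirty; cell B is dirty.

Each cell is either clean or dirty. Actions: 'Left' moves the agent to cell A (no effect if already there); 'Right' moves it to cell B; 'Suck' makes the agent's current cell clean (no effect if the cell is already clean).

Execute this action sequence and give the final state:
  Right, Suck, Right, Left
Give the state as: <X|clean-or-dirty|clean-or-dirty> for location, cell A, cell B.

<A|dirty|clean>

[1] after Right: <B|dirty|dirty>
[2] after Suck: <B|dirty|clean>
[3] after Right: <B|dirty|clean>
[4] after Left: <A|dirty|clean>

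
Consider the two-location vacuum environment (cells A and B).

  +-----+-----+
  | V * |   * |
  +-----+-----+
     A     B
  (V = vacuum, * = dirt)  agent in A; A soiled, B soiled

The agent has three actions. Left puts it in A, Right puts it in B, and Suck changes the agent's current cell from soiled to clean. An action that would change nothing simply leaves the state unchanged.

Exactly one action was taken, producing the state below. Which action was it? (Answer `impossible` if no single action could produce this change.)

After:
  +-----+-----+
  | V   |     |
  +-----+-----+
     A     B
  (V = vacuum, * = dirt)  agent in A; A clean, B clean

try  Left: (A; A:soiled, B:soiled)
try Right: (B; A:soiled, B:soiled)
try  Suck: (A; A:clean, B:soiled)
no single action produces the after-state

impossible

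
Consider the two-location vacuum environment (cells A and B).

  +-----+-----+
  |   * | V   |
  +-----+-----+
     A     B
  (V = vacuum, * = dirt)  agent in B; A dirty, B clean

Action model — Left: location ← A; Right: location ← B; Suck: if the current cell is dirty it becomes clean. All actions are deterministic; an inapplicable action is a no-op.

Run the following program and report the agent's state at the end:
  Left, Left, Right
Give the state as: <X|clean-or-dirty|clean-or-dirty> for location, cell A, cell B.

t=1 Left ⇒ <A|dirty|clean>
t=2 Left ⇒ <A|dirty|clean>
t=3 Right ⇒ <B|dirty|clean>

<B|dirty|clean>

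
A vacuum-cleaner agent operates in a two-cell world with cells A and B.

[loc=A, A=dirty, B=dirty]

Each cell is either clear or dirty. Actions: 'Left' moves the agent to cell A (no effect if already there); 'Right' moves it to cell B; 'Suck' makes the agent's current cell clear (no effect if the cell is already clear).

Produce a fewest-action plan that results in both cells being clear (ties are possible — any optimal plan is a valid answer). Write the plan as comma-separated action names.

Suck, Right, Suck

step 1/3 (Suck): in A — A clear, B dirty
step 2/3 (Right): in B — A clear, B dirty
step 3/3 (Suck): in B — A clear, B clear
min 3: Suck A + move + Suck B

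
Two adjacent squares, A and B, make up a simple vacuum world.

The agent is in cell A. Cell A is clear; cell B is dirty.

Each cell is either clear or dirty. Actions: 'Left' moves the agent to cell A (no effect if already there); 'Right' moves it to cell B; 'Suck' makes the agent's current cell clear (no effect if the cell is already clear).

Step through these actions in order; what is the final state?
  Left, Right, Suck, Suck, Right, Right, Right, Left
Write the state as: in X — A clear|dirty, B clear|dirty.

1) do Left; now in A — A clear, B dirty
2) do Right; now in B — A clear, B dirty
3) do Suck; now in B — A clear, B clear
4) do Suck; now in B — A clear, B clear
5) do Right; now in B — A clear, B clear
6) do Right; now in B — A clear, B clear
7) do Right; now in B — A clear, B clear
8) do Left; now in A — A clear, B clear

in A — A clear, B clear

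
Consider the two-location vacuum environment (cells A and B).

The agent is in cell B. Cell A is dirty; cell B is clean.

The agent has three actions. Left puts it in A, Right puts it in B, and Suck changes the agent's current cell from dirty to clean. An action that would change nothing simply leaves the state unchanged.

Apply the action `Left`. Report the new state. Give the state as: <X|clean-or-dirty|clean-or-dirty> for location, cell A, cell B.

<A|dirty|clean>

start: <B|dirty|clean>
[1] after Left: <A|dirty|clean>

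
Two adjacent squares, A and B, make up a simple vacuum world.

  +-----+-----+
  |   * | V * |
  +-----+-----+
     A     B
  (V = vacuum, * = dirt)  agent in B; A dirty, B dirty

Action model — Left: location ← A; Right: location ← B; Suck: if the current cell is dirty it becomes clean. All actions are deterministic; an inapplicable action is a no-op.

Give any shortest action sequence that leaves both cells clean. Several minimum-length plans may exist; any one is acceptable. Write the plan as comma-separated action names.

Suck, Left, Suck

1. Suck → loc=B A=dirty B=clean
2. Left → loc=A A=dirty B=clean
3. Suck → loc=A A=clean B=clean
min 3: Suck B + move + Suck A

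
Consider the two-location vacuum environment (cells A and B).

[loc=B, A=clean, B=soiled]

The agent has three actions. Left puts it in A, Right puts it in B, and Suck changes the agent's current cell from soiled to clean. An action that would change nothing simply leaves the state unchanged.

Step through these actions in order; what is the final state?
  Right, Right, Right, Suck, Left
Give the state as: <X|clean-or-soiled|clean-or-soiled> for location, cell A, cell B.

1. Right → <B|clean|soiled>
2. Right → <B|clean|soiled>
3. Right → <B|clean|soiled>
4. Suck → <B|clean|clean>
5. Left → <A|clean|clean>

<A|clean|clean>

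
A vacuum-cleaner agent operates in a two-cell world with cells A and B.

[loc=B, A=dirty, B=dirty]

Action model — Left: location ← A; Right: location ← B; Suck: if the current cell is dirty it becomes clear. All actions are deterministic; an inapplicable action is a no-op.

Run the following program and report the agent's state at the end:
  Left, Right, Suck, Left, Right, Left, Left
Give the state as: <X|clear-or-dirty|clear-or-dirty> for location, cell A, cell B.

t=1 Left ⇒ <A|dirty|dirty>
t=2 Right ⇒ <B|dirty|dirty>
t=3 Suck ⇒ <B|dirty|clear>
t=4 Left ⇒ <A|dirty|clear>
t=5 Right ⇒ <B|dirty|clear>
t=6 Left ⇒ <A|dirty|clear>
t=7 Left ⇒ <A|dirty|clear>

<A|dirty|clear>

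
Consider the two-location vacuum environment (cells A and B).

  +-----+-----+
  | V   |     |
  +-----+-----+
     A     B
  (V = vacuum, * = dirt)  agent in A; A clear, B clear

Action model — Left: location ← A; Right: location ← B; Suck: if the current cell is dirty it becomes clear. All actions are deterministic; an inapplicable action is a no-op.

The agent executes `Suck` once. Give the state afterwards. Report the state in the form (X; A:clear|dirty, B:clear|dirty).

(A; A:clear, B:clear)

start: (A; A:clear, B:clear)
1. Suck → (A; A:clear, B:clear)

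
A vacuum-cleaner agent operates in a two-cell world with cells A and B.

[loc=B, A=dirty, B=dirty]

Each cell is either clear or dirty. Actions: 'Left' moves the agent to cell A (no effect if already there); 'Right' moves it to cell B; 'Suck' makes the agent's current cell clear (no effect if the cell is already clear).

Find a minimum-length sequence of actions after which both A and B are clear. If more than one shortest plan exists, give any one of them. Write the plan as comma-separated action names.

Suck, Left, Suck

step 1/3 (Suck): <B|dirty|clear>
step 2/3 (Left): <A|dirty|clear>
step 3/3 (Suck): <A|clear|clear>
min 3: Suck B + move + Suck A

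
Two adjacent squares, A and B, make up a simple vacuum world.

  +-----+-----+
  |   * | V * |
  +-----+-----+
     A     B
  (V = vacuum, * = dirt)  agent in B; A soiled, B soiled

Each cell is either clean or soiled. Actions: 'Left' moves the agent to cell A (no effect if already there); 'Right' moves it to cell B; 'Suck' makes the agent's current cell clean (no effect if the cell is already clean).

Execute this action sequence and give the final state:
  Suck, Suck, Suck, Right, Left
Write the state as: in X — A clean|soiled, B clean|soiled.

[1] after Suck: in B — A soiled, B clean
[2] after Suck: in B — A soiled, B clean
[3] after Suck: in B — A soiled, B clean
[4] after Right: in B — A soiled, B clean
[5] after Left: in A — A soiled, B clean

in A — A soiled, B clean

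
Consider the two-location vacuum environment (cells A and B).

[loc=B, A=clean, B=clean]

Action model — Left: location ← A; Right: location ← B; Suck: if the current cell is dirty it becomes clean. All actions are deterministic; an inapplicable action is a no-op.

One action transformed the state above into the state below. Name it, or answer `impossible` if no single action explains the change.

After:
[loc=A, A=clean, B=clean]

Left

try  Left: (A; A:clean, B:clean)  ← match
try Right: (B; A:clean, B:clean)
try  Suck: (B; A:clean, B:clean)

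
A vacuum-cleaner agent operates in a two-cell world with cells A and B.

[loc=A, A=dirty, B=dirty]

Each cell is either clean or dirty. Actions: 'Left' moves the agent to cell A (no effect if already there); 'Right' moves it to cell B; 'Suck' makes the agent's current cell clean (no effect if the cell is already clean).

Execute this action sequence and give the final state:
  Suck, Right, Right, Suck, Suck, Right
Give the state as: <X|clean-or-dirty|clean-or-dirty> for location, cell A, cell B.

<B|clean|clean>

[1] after Suck: <A|clean|dirty>
[2] after Right: <B|clean|dirty>
[3] after Right: <B|clean|dirty>
[4] after Suck: <B|clean|clean>
[5] after Suck: <B|clean|clean>
[6] after Right: <B|clean|clean>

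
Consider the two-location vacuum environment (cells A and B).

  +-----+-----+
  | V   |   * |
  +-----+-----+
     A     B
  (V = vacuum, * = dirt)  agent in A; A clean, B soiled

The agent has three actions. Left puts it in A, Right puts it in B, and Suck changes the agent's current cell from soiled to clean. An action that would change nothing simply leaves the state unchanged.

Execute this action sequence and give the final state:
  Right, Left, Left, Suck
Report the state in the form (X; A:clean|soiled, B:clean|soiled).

1) do Right; now (B; A:clean, B:soiled)
2) do Left; now (A; A:clean, B:soiled)
3) do Left; now (A; A:clean, B:soiled)
4) do Suck; now (A; A:clean, B:soiled)

(A; A:clean, B:soiled)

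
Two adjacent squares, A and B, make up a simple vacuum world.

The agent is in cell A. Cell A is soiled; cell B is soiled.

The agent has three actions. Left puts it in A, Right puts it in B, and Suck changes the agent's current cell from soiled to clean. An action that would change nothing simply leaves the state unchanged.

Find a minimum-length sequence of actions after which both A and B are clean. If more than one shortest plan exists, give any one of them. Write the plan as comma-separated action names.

t=1 Suck ⇒ (A; A:clean, B:soiled)
t=2 Right ⇒ (B; A:clean, B:soiled)
t=3 Suck ⇒ (B; A:clean, B:clean)
min 3: Suck A + move + Suck B

Suck, Right, Suck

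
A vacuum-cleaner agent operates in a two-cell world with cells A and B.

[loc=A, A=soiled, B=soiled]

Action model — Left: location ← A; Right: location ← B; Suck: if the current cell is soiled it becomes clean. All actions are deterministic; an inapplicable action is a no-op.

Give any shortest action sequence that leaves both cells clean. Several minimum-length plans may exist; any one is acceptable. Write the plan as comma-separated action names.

Suck (#1): (A; A:clean, B:soiled)
Right (#2): (B; A:clean, B:soiled)
Suck (#3): (B; A:clean, B:clean)
min 3: Suck A + move + Suck B

Suck, Right, Suck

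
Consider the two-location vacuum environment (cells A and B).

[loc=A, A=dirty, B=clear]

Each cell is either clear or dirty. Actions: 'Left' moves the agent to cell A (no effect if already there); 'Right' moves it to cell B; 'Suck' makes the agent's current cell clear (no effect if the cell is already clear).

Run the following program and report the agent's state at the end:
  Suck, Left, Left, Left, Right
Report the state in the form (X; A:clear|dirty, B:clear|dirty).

(B; A:clear, B:clear)

Suck (#1): (A; A:clear, B:clear)
Left (#2): (A; A:clear, B:clear)
Left (#3): (A; A:clear, B:clear)
Left (#4): (A; A:clear, B:clear)
Right (#5): (B; A:clear, B:clear)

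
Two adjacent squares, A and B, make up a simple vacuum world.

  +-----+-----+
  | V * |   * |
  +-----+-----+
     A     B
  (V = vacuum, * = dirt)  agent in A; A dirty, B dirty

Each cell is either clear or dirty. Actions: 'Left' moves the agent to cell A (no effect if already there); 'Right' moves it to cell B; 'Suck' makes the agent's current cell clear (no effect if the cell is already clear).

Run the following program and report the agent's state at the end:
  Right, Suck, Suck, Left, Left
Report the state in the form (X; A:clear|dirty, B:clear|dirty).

(A; A:dirty, B:clear)

1. Right → (B; A:dirty, B:dirty)
2. Suck → (B; A:dirty, B:clear)
3. Suck → (B; A:dirty, B:clear)
4. Left → (A; A:dirty, B:clear)
5. Left → (A; A:dirty, B:clear)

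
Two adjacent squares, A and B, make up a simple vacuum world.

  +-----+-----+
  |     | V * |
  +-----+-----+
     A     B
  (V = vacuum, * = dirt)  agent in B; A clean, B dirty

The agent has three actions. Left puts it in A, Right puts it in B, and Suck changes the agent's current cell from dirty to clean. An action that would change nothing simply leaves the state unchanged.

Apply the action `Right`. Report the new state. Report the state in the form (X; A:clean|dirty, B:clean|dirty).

(B; A:clean, B:dirty)

start: (B; A:clean, B:dirty)
t=1 Right ⇒ (B; A:clean, B:dirty)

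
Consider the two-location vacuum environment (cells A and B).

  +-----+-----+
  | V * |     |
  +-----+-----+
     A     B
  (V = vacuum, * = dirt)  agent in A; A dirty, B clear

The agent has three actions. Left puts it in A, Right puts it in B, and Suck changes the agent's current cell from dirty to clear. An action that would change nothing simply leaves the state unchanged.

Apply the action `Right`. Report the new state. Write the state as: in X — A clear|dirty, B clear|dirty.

start: in A — A dirty, B clear
Right (#1): in B — A dirty, B clear

in B — A dirty, B clear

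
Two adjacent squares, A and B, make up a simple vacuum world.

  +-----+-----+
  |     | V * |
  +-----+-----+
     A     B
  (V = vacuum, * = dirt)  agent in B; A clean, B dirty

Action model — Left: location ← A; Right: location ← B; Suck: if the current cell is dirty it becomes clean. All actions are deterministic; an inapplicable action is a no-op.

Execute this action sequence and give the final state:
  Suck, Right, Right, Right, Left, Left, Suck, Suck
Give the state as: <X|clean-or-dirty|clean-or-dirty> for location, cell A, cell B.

<A|clean|clean>

t=1 Suck ⇒ <B|clean|clean>
t=2 Right ⇒ <B|clean|clean>
t=3 Right ⇒ <B|clean|clean>
t=4 Right ⇒ <B|clean|clean>
t=5 Left ⇒ <A|clean|clean>
t=6 Left ⇒ <A|clean|clean>
t=7 Suck ⇒ <A|clean|clean>
t=8 Suck ⇒ <A|clean|clean>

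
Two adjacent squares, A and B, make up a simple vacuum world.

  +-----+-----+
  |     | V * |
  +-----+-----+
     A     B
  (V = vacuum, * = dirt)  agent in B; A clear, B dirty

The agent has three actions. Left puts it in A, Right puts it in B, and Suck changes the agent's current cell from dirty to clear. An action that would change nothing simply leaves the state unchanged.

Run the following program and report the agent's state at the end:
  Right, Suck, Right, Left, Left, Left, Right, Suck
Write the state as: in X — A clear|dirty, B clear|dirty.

in B — A clear, B clear

step 1/8 (Right): in B — A clear, B dirty
step 2/8 (Suck): in B — A clear, B clear
step 3/8 (Right): in B — A clear, B clear
step 4/8 (Left): in A — A clear, B clear
step 5/8 (Left): in A — A clear, B clear
step 6/8 (Left): in A — A clear, B clear
step 7/8 (Right): in B — A clear, B clear
step 8/8 (Suck): in B — A clear, B clear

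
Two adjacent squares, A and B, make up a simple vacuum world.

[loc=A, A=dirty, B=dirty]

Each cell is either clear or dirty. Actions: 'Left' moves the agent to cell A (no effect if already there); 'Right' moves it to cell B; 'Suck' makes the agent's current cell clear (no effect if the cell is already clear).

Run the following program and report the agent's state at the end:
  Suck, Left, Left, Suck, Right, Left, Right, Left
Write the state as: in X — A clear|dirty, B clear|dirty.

step 1/8 (Suck): in A — A clear, B dirty
step 2/8 (Left): in A — A clear, B dirty
step 3/8 (Left): in A — A clear, B dirty
step 4/8 (Suck): in A — A clear, B dirty
step 5/8 (Right): in B — A clear, B dirty
step 6/8 (Left): in A — A clear, B dirty
step 7/8 (Right): in B — A clear, B dirty
step 8/8 (Left): in A — A clear, B dirty

in A — A clear, B dirty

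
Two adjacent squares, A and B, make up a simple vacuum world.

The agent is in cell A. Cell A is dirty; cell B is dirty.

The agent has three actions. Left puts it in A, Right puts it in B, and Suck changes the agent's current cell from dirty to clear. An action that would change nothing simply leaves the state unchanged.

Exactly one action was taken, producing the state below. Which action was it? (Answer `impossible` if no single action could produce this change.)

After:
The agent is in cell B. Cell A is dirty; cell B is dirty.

Right

try  Left: <A|dirty|dirty>
try Right: <B|dirty|dirty>  ← match
try  Suck: <A|clear|dirty>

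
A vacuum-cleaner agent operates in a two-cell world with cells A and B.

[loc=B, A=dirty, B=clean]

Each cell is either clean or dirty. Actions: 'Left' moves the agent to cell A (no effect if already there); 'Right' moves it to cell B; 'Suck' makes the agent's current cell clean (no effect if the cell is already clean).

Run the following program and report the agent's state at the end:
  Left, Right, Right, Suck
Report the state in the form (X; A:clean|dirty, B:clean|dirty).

(B; A:dirty, B:clean)

t=1 Left ⇒ (A; A:dirty, B:clean)
t=2 Right ⇒ (B; A:dirty, B:clean)
t=3 Right ⇒ (B; A:dirty, B:clean)
t=4 Suck ⇒ (B; A:dirty, B:clean)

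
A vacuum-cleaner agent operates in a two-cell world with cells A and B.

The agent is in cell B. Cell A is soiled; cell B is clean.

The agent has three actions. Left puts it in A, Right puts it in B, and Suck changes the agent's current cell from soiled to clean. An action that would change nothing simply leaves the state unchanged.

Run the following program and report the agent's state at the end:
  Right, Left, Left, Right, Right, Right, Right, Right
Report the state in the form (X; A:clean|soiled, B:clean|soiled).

step 1/8 (Right): (B; A:soiled, B:clean)
step 2/8 (Left): (A; A:soiled, B:clean)
step 3/8 (Left): (A; A:soiled, B:clean)
step 4/8 (Right): (B; A:soiled, B:clean)
step 5/8 (Right): (B; A:soiled, B:clean)
step 6/8 (Right): (B; A:soiled, B:clean)
step 7/8 (Right): (B; A:soiled, B:clean)
step 8/8 (Right): (B; A:soiled, B:clean)

(B; A:soiled, B:clean)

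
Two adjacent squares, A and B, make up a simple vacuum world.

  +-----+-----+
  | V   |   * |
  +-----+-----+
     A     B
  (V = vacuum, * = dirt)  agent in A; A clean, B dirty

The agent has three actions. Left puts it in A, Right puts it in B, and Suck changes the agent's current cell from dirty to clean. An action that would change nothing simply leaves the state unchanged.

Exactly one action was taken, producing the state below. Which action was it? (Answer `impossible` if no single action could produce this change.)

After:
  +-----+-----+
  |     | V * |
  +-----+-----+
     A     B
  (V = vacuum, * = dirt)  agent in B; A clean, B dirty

try  Left: in A — A clean, B dirty
try Right: in B — A clean, B dirty  ← match
try  Suck: in A — A clean, B dirty

Right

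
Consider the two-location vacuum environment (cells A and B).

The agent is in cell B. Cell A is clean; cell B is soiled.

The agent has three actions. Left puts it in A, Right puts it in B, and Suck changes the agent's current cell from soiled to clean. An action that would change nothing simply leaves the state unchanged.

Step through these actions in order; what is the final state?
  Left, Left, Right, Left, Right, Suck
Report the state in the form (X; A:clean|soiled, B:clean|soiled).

(B; A:clean, B:clean)

1. Left → (A; A:clean, B:soiled)
2. Left → (A; A:clean, B:soiled)
3. Right → (B; A:clean, B:soiled)
4. Left → (A; A:clean, B:soiled)
5. Right → (B; A:clean, B:soiled)
6. Suck → (B; A:clean, B:clean)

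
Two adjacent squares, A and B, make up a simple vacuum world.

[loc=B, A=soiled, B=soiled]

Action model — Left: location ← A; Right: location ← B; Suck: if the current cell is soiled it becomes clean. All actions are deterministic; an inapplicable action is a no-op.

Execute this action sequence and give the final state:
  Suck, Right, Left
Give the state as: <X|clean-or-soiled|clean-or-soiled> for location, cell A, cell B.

<A|soiled|clean>

Suck (#1): <B|soiled|clean>
Right (#2): <B|soiled|clean>
Left (#3): <A|soiled|clean>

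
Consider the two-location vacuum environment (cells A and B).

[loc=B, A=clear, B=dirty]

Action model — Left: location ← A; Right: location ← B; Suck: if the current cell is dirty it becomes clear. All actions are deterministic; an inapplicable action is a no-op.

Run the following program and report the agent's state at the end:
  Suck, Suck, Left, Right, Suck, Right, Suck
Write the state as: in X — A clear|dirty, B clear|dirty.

1. Suck → in B — A clear, B clear
2. Suck → in B — A clear, B clear
3. Left → in A — A clear, B clear
4. Right → in B — A clear, B clear
5. Suck → in B — A clear, B clear
6. Right → in B — A clear, B clear
7. Suck → in B — A clear, B clear

in B — A clear, B clear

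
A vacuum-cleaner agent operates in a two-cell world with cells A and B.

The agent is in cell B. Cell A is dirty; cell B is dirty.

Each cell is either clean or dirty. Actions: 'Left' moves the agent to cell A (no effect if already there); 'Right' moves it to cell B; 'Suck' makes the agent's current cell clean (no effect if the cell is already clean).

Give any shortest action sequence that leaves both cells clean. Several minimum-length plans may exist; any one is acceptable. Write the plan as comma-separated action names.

t=1 Suck ⇒ (B; A:dirty, B:clean)
t=2 Left ⇒ (A; A:dirty, B:clean)
t=3 Suck ⇒ (A; A:clean, B:clean)
min 3: Suck B + move + Suck A

Suck, Left, Suck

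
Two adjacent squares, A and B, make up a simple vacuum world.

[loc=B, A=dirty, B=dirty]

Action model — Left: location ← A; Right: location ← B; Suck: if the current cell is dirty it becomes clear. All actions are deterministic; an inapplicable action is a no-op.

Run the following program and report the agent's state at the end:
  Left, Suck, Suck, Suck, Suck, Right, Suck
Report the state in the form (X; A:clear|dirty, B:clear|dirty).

(B; A:clear, B:clear)

[1] after Left: (A; A:dirty, B:dirty)
[2] after Suck: (A; A:clear, B:dirty)
[3] after Suck: (A; A:clear, B:dirty)
[4] after Suck: (A; A:clear, B:dirty)
[5] after Suck: (A; A:clear, B:dirty)
[6] after Right: (B; A:clear, B:dirty)
[7] after Suck: (B; A:clear, B:clear)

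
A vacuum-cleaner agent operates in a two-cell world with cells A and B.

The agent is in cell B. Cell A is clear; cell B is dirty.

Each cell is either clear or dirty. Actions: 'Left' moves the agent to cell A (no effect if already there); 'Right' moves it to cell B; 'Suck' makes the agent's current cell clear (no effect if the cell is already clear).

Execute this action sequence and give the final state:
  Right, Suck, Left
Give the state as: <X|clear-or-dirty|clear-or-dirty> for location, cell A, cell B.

<A|clear|clear>

t=1 Right ⇒ <B|clear|dirty>
t=2 Suck ⇒ <B|clear|clear>
t=3 Left ⇒ <A|clear|clear>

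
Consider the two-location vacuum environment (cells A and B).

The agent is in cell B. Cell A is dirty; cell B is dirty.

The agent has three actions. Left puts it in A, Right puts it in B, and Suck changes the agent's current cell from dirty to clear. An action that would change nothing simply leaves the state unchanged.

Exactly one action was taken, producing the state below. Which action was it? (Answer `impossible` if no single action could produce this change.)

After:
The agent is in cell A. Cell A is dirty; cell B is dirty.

Left

try  Left: in A — A dirty, B dirty  ← match
try Right: in B — A dirty, B dirty
try  Suck: in B — A dirty, B clear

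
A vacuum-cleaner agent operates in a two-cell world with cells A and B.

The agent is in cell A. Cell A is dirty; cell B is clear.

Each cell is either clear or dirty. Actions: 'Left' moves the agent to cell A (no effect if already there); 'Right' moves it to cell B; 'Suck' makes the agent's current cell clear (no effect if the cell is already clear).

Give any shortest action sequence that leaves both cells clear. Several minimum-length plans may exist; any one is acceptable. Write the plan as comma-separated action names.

Suck

1. Suck → in A — A clear, B clear
min 1: A is dirty, one Suck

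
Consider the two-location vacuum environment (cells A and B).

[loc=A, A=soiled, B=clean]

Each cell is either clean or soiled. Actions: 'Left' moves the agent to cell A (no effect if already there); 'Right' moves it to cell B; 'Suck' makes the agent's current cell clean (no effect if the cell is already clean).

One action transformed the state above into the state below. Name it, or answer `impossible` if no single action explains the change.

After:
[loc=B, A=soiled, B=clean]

try  Left: loc=A A=soiled B=clean
try Right: loc=B A=soiled B=clean  ← match
try  Suck: loc=A A=clean B=clean

Right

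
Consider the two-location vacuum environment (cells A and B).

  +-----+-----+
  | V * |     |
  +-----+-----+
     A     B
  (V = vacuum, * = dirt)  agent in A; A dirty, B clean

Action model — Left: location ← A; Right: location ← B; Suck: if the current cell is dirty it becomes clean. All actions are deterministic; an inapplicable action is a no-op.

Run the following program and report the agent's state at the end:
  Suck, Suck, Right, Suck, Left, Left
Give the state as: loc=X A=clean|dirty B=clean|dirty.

loc=A A=clean B=clean

Suck (#1): loc=A A=clean B=clean
Suck (#2): loc=A A=clean B=clean
Right (#3): loc=B A=clean B=clean
Suck (#4): loc=B A=clean B=clean
Left (#5): loc=A A=clean B=clean
Left (#6): loc=A A=clean B=clean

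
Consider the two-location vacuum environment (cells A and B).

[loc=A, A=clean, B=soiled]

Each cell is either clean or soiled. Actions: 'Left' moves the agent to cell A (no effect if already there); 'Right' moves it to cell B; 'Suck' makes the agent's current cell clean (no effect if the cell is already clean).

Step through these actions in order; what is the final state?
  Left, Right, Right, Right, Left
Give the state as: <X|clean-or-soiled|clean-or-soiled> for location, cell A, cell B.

[1] after Left: <A|clean|soiled>
[2] after Right: <B|clean|soiled>
[3] after Right: <B|clean|soiled>
[4] after Right: <B|clean|soiled>
[5] after Left: <A|clean|soiled>

<A|clean|soiled>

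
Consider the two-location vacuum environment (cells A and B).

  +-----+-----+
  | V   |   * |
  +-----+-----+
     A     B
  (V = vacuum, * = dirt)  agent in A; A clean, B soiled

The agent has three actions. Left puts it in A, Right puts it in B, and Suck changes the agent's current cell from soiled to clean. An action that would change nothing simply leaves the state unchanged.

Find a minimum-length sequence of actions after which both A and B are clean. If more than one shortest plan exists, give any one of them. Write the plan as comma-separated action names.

1. Right → loc=B A=clean B=soiled
2. Suck → loc=B A=clean B=clean
min 2: go B then Suck

Right, Suck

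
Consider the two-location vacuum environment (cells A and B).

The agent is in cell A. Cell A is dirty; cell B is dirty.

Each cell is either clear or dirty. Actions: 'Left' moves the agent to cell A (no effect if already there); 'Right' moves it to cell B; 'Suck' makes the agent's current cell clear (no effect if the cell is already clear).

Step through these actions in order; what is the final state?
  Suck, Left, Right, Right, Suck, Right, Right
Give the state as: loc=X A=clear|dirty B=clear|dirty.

loc=B A=clear B=clear

Suck (#1): loc=A A=clear B=dirty
Left (#2): loc=A A=clear B=dirty
Right (#3): loc=B A=clear B=dirty
Right (#4): loc=B A=clear B=dirty
Suck (#5): loc=B A=clear B=clear
Right (#6): loc=B A=clear B=clear
Right (#7): loc=B A=clear B=clear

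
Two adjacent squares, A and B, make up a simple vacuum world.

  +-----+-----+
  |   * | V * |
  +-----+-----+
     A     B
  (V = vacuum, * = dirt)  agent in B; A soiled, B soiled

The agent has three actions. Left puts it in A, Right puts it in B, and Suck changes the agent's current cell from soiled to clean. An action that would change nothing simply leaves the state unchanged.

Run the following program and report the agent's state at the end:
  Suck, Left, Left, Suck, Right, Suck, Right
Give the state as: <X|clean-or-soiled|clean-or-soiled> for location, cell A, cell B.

[1] after Suck: <B|soiled|clean>
[2] after Left: <A|soiled|clean>
[3] after Left: <A|soiled|clean>
[4] after Suck: <A|clean|clean>
[5] after Right: <B|clean|clean>
[6] after Suck: <B|clean|clean>
[7] after Right: <B|clean|clean>

<B|clean|clean>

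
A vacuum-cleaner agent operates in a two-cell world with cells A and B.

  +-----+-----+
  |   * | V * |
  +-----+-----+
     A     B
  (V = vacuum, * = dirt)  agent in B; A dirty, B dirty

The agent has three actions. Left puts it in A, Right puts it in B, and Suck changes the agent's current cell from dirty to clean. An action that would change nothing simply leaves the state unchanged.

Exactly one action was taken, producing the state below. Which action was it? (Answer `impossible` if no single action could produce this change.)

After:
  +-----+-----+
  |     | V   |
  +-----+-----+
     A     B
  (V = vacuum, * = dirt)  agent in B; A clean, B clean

try  Left: loc=A A=dirty B=dirty
try Right: loc=B A=dirty B=dirty
try  Suck: loc=B A=dirty B=clean
no single action produces the after-state

impossible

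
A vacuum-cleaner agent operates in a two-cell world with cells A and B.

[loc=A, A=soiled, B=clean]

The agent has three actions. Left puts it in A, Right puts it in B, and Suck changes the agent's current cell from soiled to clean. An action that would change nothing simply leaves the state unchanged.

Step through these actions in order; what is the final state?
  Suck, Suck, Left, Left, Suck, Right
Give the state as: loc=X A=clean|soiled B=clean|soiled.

1. Suck → loc=A A=clean B=clean
2. Suck → loc=A A=clean B=clean
3. Left → loc=A A=clean B=clean
4. Left → loc=A A=clean B=clean
5. Suck → loc=A A=clean B=clean
6. Right → loc=B A=clean B=clean

loc=B A=clean B=clean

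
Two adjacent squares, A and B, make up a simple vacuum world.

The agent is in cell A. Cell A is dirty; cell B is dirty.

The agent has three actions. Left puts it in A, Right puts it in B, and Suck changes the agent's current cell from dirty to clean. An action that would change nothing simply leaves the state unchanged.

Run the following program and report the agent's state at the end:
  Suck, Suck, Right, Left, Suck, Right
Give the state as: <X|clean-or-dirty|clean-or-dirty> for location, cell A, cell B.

t=1 Suck ⇒ <A|clean|dirty>
t=2 Suck ⇒ <A|clean|dirty>
t=3 Right ⇒ <B|clean|dirty>
t=4 Left ⇒ <A|clean|dirty>
t=5 Suck ⇒ <A|clean|dirty>
t=6 Right ⇒ <B|clean|dirty>

<B|clean|dirty>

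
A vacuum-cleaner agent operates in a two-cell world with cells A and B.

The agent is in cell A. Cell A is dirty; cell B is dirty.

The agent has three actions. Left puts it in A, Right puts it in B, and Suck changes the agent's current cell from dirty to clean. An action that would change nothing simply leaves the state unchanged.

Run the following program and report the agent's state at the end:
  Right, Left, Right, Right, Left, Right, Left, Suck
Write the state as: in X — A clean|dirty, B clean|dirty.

in A — A clean, B dirty

1. Right → in B — A dirty, B dirty
2. Left → in A — A dirty, B dirty
3. Right → in B — A dirty, B dirty
4. Right → in B — A dirty, B dirty
5. Left → in A — A dirty, B dirty
6. Right → in B — A dirty, B dirty
7. Left → in A — A dirty, B dirty
8. Suck → in A — A clean, B dirty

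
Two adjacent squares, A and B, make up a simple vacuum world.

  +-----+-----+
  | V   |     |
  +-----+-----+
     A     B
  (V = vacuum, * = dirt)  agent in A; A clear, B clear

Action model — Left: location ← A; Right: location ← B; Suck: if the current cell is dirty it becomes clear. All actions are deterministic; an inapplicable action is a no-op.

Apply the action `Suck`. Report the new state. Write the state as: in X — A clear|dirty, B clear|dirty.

in A — A clear, B clear

start: in A — A clear, B clear
Suck (#1): in A — A clear, B clear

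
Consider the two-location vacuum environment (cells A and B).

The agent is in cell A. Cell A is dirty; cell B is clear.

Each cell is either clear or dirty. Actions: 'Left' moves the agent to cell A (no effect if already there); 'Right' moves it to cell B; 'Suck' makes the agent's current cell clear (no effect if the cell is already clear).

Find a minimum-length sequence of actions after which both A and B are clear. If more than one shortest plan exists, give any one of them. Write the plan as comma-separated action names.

[1] after Suck: (A; A:clear, B:clear)
min 1: A is dirty, one Suck

Suck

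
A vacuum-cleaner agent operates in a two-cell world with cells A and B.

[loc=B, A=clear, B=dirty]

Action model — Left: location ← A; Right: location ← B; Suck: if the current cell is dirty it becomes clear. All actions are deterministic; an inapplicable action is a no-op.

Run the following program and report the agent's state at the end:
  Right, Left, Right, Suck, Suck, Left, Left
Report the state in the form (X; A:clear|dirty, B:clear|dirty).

(A; A:clear, B:clear)

step 1/7 (Right): (B; A:clear, B:dirty)
step 2/7 (Left): (A; A:clear, B:dirty)
step 3/7 (Right): (B; A:clear, B:dirty)
step 4/7 (Suck): (B; A:clear, B:clear)
step 5/7 (Suck): (B; A:clear, B:clear)
step 6/7 (Left): (A; A:clear, B:clear)
step 7/7 (Left): (A; A:clear, B:clear)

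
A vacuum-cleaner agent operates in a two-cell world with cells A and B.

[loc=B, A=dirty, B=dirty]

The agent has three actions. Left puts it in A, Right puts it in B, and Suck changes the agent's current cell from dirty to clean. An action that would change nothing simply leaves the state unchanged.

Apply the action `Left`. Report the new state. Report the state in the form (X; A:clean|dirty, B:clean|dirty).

(A; A:dirty, B:dirty)

start: (B; A:dirty, B:dirty)
Left (#1): (A; A:dirty, B:dirty)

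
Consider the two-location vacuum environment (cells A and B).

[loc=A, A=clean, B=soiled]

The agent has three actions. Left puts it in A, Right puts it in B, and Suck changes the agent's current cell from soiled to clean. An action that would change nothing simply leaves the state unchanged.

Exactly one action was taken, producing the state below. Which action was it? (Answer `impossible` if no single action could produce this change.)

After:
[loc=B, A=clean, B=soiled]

try  Left: (A; A:clean, B:soiled)
try Right: (B; A:clean, B:soiled)  ← match
try  Suck: (A; A:clean, B:soiled)

Right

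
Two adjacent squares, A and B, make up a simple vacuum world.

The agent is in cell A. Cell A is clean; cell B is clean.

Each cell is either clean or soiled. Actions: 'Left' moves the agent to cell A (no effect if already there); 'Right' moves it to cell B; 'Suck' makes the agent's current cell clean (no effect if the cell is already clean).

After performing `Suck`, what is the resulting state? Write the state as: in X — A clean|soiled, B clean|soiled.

start: in A — A clean, B clean
[1] after Suck: in A — A clean, B clean

in A — A clean, B clean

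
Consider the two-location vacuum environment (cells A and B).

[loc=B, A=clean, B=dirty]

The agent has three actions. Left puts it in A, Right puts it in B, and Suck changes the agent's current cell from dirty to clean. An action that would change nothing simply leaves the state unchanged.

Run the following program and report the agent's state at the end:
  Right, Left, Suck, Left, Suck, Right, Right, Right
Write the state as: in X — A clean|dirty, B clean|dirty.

t=1 Right ⇒ in B — A clean, B dirty
t=2 Left ⇒ in A — A clean, B dirty
t=3 Suck ⇒ in A — A clean, B dirty
t=4 Left ⇒ in A — A clean, B dirty
t=5 Suck ⇒ in A — A clean, B dirty
t=6 Right ⇒ in B — A clean, B dirty
t=7 Right ⇒ in B — A clean, B dirty
t=8 Right ⇒ in B — A clean, B dirty

in B — A clean, B dirty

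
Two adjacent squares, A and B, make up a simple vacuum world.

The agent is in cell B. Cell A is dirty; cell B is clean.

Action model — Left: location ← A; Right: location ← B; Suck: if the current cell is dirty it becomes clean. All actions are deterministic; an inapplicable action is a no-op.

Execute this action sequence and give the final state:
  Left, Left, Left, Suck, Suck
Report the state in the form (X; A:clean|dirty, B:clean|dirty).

Left (#1): (A; A:dirty, B:clean)
Left (#2): (A; A:dirty, B:clean)
Left (#3): (A; A:dirty, B:clean)
Suck (#4): (A; A:clean, B:clean)
Suck (#5): (A; A:clean, B:clean)

(A; A:clean, B:clean)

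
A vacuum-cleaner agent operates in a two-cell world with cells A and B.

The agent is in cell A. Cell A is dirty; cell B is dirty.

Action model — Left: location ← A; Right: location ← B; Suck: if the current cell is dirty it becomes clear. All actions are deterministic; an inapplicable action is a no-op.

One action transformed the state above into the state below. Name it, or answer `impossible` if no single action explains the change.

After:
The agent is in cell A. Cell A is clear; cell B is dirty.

try  Left: in A — A dirty, B dirty
try Right: in B — A dirty, B dirty
try  Suck: in A — A clear, B dirty  ← match

Suck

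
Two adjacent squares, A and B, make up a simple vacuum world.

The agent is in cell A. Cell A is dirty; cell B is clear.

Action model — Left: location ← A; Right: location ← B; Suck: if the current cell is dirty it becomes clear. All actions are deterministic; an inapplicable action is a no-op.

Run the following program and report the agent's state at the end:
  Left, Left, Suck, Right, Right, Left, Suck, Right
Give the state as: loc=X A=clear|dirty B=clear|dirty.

step 1/8 (Left): loc=A A=dirty B=clear
step 2/8 (Left): loc=A A=dirty B=clear
step 3/8 (Suck): loc=A A=clear B=clear
step 4/8 (Right): loc=B A=clear B=clear
step 5/8 (Right): loc=B A=clear B=clear
step 6/8 (Left): loc=A A=clear B=clear
step 7/8 (Suck): loc=A A=clear B=clear
step 8/8 (Right): loc=B A=clear B=clear

loc=B A=clear B=clear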